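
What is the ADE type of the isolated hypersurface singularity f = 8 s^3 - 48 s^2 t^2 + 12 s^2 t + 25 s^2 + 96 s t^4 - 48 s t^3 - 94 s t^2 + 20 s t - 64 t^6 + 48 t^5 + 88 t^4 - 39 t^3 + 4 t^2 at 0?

The Hessian of f at 0 is [[50, 20], [20, 8]] with rank 1, so corank 1. A Groebner basis of the Jacobian ideal J(f) in C{s,t} is {t^2, s + 2*t/5}; counting standard monomials gives mu = 2. Corank 1: A-series; mu = 2 gives A_2.

A_{2}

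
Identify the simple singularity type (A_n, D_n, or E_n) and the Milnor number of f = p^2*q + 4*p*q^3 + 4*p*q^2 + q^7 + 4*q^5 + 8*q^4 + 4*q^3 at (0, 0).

Type D_8, Milnor number mu = 8.

The Hessian of f at 0 has rank 0. Corank 2; j^3 = q*(p + 2*q)^2 has shape L^2 M (L != M), so D-series; mu = 8 gives D_8.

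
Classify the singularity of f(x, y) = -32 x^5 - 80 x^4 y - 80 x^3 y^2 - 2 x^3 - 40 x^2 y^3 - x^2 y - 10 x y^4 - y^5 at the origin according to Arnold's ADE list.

D_6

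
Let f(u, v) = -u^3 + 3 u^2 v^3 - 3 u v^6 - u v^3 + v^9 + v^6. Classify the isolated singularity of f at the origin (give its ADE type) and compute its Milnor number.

Type E_7, Milnor number mu = 7.

The Hessian of f at 0 is [[0, 0], [0, 0]] with rank 0, so corank 2. A Groebner basis of the Jacobian ideal J(f) in C{u,v} is {u^3, u*v^2, 3*u^2 + v^3}; counting standard monomials gives mu = 7. Corank 2; j^3 = -u^3 is a perfect cube, so E-series; the 4-jet and mu = 7 give E_7.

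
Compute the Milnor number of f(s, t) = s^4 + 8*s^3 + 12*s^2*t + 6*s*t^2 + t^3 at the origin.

The Hessian of f at 0 has rank 0. Corank 2; j^3 = (2*s + t)^3 is a perfect cube, so E-series; the 4-jet and mu = 6 give E_6.

6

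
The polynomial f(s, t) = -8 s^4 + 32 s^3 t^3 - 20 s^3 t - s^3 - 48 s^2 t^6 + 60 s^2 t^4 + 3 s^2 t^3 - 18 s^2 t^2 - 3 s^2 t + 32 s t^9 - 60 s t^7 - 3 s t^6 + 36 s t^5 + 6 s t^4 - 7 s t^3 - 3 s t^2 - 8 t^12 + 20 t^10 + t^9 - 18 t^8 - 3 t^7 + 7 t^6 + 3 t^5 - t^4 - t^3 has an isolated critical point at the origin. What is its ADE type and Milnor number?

Type E7, Milnor number mu = 7.

The Hessian of f at 0 has rank 0. Corank 2; j^3 = -(s + t)^3 is a perfect cube, so E-series; the 4-jet and mu = 7 give E_7.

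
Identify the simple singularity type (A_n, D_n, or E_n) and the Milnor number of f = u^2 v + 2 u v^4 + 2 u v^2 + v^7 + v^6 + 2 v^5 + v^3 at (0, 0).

The Hessian of f at 0 has rank 0. Corank 2; j^3 = v*(u + v)^2 has shape L^2 M (L != M), so D-series; mu = 7 gives D_7.

Type D_7, Milnor number mu = 7.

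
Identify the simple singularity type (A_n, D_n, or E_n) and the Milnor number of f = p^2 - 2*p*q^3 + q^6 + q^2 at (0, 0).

Type A_{1}, Milnor number mu = 1.

The Hessian of f at 0 is [[2, 0], [0, 2]] with rank 2, so corank 0. A Groebner basis of the Jacobian ideal J(f) in C{p,q} is {p, q}; counting standard monomials gives mu = 1. Corank 0: nondegenerate Morse point, so A_1.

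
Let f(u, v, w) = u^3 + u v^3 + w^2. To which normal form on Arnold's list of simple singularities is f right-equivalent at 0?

The Hessian of f at 0 has rank 1. Corank 2; j^3 = u^3 is a perfect cube, so E-series; the 4-jet and mu = 7 give E_7.

E_7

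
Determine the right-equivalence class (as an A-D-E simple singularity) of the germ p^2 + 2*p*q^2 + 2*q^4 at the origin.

A_{3}

The Hessian of f at 0 has rank 1. Corank 1: A-series; mu = 3 gives A_3.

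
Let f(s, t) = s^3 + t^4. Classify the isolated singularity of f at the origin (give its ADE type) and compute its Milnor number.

Type E_6, Milnor number mu = 6.

The Hessian of f at 0 is [[0, 0], [0, 0]] with rank 0, so corank 2. A Groebner basis of the Jacobian ideal J(f) in C{s,t} is {t^3, s^2}; counting standard monomials gives mu = 6. Corank 2; j^3 = s^3 is a perfect cube, so E-series; the 4-jet and mu = 6 give E_6.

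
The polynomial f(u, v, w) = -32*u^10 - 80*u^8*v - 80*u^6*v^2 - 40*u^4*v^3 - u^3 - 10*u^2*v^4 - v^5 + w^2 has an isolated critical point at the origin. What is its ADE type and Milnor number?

Type E_{8}, Milnor number mu = 8.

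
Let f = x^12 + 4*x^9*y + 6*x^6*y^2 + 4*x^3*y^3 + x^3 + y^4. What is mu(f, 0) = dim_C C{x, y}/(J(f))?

6

The Hessian of f at 0 has rank 0. Corank 2; j^3 = x^3 is a perfect cube, so E-series; the 4-jet and mu = 6 give E_6.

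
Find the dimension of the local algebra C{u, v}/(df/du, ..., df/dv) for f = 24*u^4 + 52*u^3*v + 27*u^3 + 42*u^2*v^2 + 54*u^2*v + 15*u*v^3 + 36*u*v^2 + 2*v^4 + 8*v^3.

The Hessian of f at 0 is [[0, 0], [0, 0]] with rank 0, so corank 2. A Groebner basis of the Jacobian ideal J(f) in C{u,v} is {19683*u^2/4 + 6561*u*v + v^4 - 27*v^3/4 + 2187*v^2, u^3 + 189*u^2/2 + 126*u*v + v^3/6 + 42*v^2, u^2*v - 405*u^2/4 - 135*u*v - 11*v^3/36 - 45*v^2, 81*u^2 + u*v^2 + 108*u*v + 5*v^3/9 + 36*v^2}; counting standard monomials gives mu = 7. Corank 2; j^3 = (3*u + 2*v)^3 is a perfect cube, so E-series; the 4-jet and mu = 7 give E_7.

7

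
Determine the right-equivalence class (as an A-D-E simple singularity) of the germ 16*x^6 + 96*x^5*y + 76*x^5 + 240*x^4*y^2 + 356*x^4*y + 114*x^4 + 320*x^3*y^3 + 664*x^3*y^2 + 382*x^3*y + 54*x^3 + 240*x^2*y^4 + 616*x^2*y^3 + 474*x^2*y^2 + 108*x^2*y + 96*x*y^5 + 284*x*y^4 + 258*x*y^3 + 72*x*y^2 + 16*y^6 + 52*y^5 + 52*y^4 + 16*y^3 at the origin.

E7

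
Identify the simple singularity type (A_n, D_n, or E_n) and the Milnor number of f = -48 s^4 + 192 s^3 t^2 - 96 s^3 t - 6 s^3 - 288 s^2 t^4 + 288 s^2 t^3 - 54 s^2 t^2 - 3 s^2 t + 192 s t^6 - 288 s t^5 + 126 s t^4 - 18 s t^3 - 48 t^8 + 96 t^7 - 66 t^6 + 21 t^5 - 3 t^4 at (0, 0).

The Hessian of f at 0 has rank 0. Corank 2; j^3 = -3*s^2*(2*s + t) has shape L^2 M (L != M), so D-series; mu = 5 gives D_5.

Type D5, Milnor number mu = 5.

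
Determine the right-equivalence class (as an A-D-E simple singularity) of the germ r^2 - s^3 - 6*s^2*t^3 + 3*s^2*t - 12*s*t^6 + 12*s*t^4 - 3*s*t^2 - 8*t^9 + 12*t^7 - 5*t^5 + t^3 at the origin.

E8

The Hessian of f at 0 has rank 1. Corank 2; j^3 = -(s - t)^3 is a perfect cube, so E-series; the 5-jet and mu = 8 give E_8.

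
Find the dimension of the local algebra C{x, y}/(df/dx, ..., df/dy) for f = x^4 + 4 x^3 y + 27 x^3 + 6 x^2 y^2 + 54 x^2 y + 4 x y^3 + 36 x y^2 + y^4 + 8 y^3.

The Hessian of f at 0 has rank 0. Corank 2; j^3 = (3*x + 2*y)^3 is a perfect cube, so E-series; the 4-jet and mu = 6 give E_6.

6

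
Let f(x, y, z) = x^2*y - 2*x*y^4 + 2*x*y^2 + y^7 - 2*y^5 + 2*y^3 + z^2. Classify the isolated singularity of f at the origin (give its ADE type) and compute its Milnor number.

The Hessian of f at 0 has rank 1. Corank 2; j^3 = y*(x^2 + 2*x*y + 2*y^2) splits into three distinct lines over C (the quadratic factor has nonzero discriminant), so D_4.

Type D_{4}, Milnor number mu = 4.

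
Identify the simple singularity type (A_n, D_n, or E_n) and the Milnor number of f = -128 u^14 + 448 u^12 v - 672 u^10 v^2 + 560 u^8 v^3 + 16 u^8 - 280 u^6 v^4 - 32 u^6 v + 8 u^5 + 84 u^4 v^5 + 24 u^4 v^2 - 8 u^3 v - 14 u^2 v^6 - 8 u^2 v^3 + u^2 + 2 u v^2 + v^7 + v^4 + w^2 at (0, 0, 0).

The Hessian of f at 0 has rank 2. Corank 1: A-series; mu = 6 gives A_6.

Type A6, Milnor number mu = 6.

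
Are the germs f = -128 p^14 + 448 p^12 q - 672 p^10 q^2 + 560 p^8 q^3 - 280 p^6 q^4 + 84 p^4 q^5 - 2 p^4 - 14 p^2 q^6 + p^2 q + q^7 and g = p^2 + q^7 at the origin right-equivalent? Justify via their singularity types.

The Hessian of f at 0 has rank 0. Corank 2; j^3 = p^2*q has shape L^2 M (L != M), so D-series; mu = 8 gives D_8. The Hessian of g at 0 has rank 1. Corank 1: A-series; mu = 6 gives A_6. f is D_8 but g is A_6, hence not right-equivalent.

No.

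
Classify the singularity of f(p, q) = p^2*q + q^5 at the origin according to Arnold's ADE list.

D_{6}

The Hessian of f at 0 has rank 0. Corank 2; j^3 = p^2*q has shape L^2 M (L != M), so D-series; mu = 6 gives D_6.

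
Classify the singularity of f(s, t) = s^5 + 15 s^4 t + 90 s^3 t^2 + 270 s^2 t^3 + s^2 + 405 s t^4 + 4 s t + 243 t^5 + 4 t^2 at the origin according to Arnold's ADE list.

The Hessian of f at 0 is [[2, 4], [4, 8]] with rank 1, so corank 1. A Groebner basis of the Jacobian ideal J(f) in C{s,t} is {t^4, s + 2*t}; counting standard monomials gives mu = 4. Corank 1: A-series; mu = 4 gives A_4.

A_4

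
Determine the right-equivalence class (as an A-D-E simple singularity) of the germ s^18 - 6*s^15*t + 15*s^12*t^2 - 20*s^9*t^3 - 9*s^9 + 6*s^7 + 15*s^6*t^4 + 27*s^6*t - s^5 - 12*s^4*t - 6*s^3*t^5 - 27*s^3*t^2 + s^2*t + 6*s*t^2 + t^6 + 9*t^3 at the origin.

D7

The Hessian of f at 0 is [[0, 0], [0, 0]] with rank 0, so corank 2. A Groebner basis of the Jacobian ideal J(f) in C{s,t} is {s*t/81 + t^4 + t^2/27, s^3 - 729*s^2/2 - 2187*s*t + 27*t^3 - 6561*t^2/2, s^2*t + 81*s^2 + 486*s*t - 9*t^3 + 729*t^2, -27*s^2/2 + s*t^2 - 81*s*t + 3*t^3 - 243*t^2/2}; counting standard monomials gives mu = 7. Corank 2; j^3 = t*(s + 3*t)^2 has shape L^2 M (L != M), so D-series; mu = 7 gives D_7.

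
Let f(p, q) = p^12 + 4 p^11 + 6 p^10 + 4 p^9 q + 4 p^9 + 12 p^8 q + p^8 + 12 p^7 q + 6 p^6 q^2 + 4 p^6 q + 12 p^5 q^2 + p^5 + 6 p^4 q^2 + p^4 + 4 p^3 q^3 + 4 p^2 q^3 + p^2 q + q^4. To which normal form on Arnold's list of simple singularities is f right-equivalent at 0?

The Hessian of f at 0 is [[0, 0], [0, 0]] with rank 0, so corank 2. A Groebner basis of the Jacobian ideal J(f) in C{p,q} is {p^3, p^2/4 + q^3, p*q}; counting standard monomials gives mu = 5. Corank 2; j^3 = p^2*q has shape L^2 M (L != M), so D-series; mu = 5 gives D_5.

D5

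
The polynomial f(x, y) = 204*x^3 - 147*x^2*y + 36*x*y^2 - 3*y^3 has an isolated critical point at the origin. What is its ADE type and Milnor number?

Type D4, Milnor number mu = 4.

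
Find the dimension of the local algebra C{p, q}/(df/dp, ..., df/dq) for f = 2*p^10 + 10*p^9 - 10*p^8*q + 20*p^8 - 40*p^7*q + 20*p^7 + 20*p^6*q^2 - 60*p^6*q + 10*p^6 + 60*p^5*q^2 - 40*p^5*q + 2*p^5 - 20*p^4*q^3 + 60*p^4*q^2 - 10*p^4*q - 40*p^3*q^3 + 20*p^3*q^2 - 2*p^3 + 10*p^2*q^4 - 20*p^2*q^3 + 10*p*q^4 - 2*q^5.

8

The Hessian of f at 0 is [[0, 0], [0, 0]] with rank 0, so corank 2. A Groebner basis of the Jacobian ideal J(f) in C{p,q} is {q^5, p*q^3 - q^4/4, p^2}; counting standard monomials gives mu = 8. Corank 2; j^3 = -2*p^3 is a perfect cube, so E-series; the 5-jet and mu = 8 give E_8.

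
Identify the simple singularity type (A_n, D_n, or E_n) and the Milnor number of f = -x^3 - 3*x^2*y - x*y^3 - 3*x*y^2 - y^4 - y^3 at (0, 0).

Type E_{7}, Milnor number mu = 7.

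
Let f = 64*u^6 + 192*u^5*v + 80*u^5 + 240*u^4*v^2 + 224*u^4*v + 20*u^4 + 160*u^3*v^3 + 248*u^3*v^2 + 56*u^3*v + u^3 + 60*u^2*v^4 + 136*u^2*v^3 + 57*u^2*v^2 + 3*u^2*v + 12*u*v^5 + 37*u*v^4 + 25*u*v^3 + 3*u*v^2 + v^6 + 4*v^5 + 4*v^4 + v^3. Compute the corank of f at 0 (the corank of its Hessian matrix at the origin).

2

Hessian at 0 has rank 0.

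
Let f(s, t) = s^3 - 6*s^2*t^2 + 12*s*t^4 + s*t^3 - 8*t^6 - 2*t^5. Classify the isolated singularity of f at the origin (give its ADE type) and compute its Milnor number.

Type E_{7}, Milnor number mu = 7.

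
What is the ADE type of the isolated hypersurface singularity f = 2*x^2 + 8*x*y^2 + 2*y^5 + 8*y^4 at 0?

The Hessian of f at 0 has rank 1. Corank 1: A-series; mu = 4 gives A_4.

A_4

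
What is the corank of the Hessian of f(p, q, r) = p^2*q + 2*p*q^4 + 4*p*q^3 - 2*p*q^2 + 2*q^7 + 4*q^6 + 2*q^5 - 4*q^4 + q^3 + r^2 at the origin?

2

The Hessian at 0 is [[0, 0, 0], [0, 0, 0], [0, 0, 2]] of rank 1; hence corank 2.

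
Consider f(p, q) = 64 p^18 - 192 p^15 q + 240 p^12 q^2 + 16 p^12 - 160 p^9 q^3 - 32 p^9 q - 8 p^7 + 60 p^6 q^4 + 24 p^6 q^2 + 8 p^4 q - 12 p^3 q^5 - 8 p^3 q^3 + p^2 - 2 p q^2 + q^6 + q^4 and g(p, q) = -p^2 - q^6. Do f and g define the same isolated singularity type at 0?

Yes.

The Hessian of f at 0 is [[2, 0], [0, 0]] with rank 1, so corank 1. A Groebner basis of the Jacobian ideal J(f) in C{p,q} is {p^3, p^2*q, -p + q^2}; counting standard monomials gives mu = 5. Corank 1: A-series; mu = 5 gives A_5. The Hessian of g at 0 is [[-2, 0], [0, 0]] with rank 1, so corank 1. A Groebner basis of the Jacobian ideal J(g) in C{p,q} is {q^5, p}; counting standard monomials gives mu = 5. Corank 1: A-series; mu = 5 gives A_5. Both have type A_5, hence right-equivalent.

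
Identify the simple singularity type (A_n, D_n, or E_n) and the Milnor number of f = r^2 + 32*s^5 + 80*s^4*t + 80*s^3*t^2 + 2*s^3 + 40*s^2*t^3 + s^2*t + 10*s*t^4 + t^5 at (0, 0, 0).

Type D_6, Milnor number mu = 6.

The Hessian of f at 0 is [[0, 0, 0], [0, 0, 0], [0, 0, 2]] with rank 1, so corank 2. A Groebner basis of the Jacobian ideal J(f) in C{s,t,r} is {-s*t/10 + t^4, s*t^2, s^2 + s*t/2, r}; counting standard monomials gives mu = 6. Corank 2; j^3 = s^2*(2*s + t) has shape L^2 M (L != M), so D-series; mu = 6 gives D_6.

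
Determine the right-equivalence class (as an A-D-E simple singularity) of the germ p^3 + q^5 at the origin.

E_8

The Hessian of f at 0 has rank 0. Corank 2; j^3 = p^3 is a perfect cube, so E-series; the 5-jet and mu = 8 give E_8.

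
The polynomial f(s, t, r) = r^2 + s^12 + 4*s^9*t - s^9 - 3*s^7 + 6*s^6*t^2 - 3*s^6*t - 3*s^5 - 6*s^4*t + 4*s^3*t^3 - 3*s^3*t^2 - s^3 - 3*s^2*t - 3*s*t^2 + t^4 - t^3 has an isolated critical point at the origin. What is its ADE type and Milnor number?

The Hessian of f at 0 is [[0, 0, 0], [0, 0, 0], [0, 0, 2]] with rank 1, so corank 2. A Groebner basis of the Jacobian ideal J(f) in C{s,t,r} is {t^3, s^2 + 2*s*t + t^2, r}; counting standard monomials gives mu = 6. Corank 2; j^3 = -(s + t)^3 is a perfect cube, so E-series; the 4-jet and mu = 6 give E_6.

Type E_{6}, Milnor number mu = 6.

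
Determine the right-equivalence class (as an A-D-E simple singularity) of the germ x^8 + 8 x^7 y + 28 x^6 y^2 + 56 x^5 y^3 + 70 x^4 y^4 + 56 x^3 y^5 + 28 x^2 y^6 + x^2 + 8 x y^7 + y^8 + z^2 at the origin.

A7

The Hessian of f at 0 has rank 2. Corank 1: A-series; mu = 7 gives A_7.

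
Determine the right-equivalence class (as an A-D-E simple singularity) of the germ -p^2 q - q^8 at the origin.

D9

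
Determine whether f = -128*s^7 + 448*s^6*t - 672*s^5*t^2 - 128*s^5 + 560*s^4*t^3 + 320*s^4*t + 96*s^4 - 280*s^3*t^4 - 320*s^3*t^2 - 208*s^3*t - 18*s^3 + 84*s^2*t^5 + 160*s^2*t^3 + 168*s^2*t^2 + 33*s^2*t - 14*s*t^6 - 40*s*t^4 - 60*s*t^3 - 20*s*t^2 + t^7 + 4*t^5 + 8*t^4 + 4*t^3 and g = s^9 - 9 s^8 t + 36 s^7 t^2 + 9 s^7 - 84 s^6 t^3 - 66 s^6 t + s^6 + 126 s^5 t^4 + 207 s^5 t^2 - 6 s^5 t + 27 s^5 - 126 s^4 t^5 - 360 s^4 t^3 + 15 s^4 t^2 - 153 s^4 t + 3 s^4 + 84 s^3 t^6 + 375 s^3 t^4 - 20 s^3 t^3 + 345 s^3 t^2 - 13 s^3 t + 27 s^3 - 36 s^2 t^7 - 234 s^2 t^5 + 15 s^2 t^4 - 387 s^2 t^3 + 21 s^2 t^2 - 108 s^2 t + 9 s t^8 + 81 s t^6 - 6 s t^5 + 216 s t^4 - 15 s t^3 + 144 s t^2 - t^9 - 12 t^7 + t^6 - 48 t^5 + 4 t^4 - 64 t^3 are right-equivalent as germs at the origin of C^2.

No.

The Hessian of f at 0 has rank 0. Corank 2; j^3 = -(2*s - t)*(3*s - 2*t)^2 has shape L^2 M (L != M), so D-series; mu = 8 gives D_8. The Hessian of g at 0 has rank 0. Corank 2; j^3 = (3*s - 4*t)^3 is a perfect cube, so E-series; the 4-jet and mu = 7 give E_7. f is D_8 but g is E_7, hence not right-equivalent.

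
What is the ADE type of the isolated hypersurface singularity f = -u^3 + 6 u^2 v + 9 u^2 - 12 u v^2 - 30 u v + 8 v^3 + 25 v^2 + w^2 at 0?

A_{2}

The Hessian of f at 0 is [[18, -30, 0], [-30, 50, 0], [0, 0, 2]] with rank 2, so corank 1. A Groebner basis of the Jacobian ideal J(f) in C{u,v,w} is {v^2, u - 5*v/3, w}; counting standard monomials gives mu = 2. Corank 1: A-series; mu = 2 gives A_2.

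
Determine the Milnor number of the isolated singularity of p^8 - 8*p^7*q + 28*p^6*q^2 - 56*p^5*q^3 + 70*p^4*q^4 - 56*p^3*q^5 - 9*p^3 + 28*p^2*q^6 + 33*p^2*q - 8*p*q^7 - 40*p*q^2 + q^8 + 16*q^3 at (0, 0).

The Hessian of f at 0 is [[0, 0], [0, 0]] with rank 0, so corank 2. A Groebner basis of the Jacobian ideal J(f) in C{p,q} is {6561*p*q/8 + q^7 - 2187*q^2/2, p*q^2 - 4*q^3/3, p^2 - 7*p*q/3 + 4*q^2/3}; counting standard monomials gives mu = 9. Corank 2; j^3 = -(p - q)*(3*p - 4*q)^2 has shape L^2 M (L != M), so D-series; mu = 9 gives D_9.

9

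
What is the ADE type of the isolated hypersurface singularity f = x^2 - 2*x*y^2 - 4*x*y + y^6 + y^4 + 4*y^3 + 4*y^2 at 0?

The Hessian of f at 0 is [[2, -4], [-4, 8]] with rank 1, so corank 1. A Groebner basis of the Jacobian ideal J(f) in C{x,y} is {x^3 - 12*x^2 + 40*x*y - 32*x + 64*y, x^2*y - 4*x^2 + 12*x*y - 8*x + 16*y, -x + y^2 + 2*y}; counting standard monomials gives mu = 5. Corank 1: A-series; mu = 5 gives A_5.

A_{5}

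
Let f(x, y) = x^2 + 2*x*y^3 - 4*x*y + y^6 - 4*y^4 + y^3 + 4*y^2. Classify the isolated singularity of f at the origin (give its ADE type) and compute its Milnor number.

Type A2, Milnor number mu = 2.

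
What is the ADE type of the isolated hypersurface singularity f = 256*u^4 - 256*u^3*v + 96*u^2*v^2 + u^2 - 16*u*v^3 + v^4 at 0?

A3

The Hessian of f at 0 has rank 1. Corank 1: A-series; mu = 3 gives A_3.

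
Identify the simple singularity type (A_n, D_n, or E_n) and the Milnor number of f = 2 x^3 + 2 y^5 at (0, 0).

The Hessian of f at 0 has rank 0. Corank 2; j^3 = 2*x^3 is a perfect cube, so E-series; the 5-jet and mu = 8 give E_8.

Type E_8, Milnor number mu = 8.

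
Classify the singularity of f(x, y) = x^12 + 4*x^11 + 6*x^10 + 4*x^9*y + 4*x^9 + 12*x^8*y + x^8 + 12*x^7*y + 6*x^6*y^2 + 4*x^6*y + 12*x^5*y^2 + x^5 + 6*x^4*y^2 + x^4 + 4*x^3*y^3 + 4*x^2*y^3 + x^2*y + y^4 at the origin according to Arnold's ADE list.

The Hessian of f at 0 is [[0, 0], [0, 0]] with rank 0, so corank 2. A Groebner basis of the Jacobian ideal J(f) in C{x,y} is {x^3, x^2/4 + y^3, x*y}; counting standard monomials gives mu = 5. Corank 2; j^3 = x^2*y has shape L^2 M (L != M), so D-series; mu = 5 gives D_5.

D_5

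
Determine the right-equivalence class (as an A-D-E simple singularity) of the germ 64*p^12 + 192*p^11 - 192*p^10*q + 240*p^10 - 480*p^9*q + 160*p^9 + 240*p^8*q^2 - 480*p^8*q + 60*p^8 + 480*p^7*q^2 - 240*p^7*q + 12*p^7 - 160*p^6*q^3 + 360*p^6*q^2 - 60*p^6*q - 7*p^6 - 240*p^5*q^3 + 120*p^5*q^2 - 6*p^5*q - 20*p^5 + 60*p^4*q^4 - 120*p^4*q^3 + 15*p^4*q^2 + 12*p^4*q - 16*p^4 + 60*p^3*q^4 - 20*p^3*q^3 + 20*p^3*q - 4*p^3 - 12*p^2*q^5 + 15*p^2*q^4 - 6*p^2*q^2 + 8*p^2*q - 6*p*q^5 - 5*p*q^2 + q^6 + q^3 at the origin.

D_{7}

The Hessian of f at 0 has rank 0. Corank 2; j^3 = -(p - q)*(2*p - q)^2 has shape L^2 M (L != M), so D-series; mu = 7 gives D_7.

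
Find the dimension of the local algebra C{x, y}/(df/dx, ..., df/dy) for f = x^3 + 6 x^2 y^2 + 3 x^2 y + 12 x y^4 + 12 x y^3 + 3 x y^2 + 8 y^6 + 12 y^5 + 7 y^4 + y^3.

The Hessian of f at 0 is [[0, 0], [0, 0]] with rank 0, so corank 2. A Groebner basis of the Jacobian ideal J(f) in C{x,y} is {x^3 + 3*x^2/4 + 3*x*y/2 + 3*y^2/4, x^2*y - x^2/2 - x*y - y^2/2, x^2/4 + x*y^2 + x*y/2 + y^2/4, y^3}; counting standard monomials gives mu = 6. Corank 2; j^3 = (x + y)^3 is a perfect cube, so E-series; the 4-jet and mu = 6 give E_6.

6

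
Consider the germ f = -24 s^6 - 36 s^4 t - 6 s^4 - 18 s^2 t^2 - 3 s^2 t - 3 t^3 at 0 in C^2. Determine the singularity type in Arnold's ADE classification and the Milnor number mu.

Type D_{4}, Milnor number mu = 4.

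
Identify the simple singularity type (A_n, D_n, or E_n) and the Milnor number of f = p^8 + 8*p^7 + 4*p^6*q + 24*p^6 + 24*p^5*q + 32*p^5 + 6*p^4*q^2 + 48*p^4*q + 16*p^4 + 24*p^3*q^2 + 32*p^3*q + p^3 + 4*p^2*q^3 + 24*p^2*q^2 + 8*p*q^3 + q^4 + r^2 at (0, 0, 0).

Type E_{6}, Milnor number mu = 6.

The Hessian of f at 0 is [[0, 0, 0], [0, 0, 0], [0, 0, 2]] with rank 1, so corank 2. A Groebner basis of the Jacobian ideal J(f) in C{p,q,r} is {q^4, p*q^2 + q^3/6, p^2, r}; counting standard monomials gives mu = 6. Corank 2; j^3 = p^3 is a perfect cube, so E-series; the 4-jet and mu = 6 give E_6.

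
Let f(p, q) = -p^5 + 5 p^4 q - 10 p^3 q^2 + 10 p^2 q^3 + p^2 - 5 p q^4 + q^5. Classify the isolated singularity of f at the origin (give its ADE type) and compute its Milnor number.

Type A4, Milnor number mu = 4.

The Hessian of f at 0 is [[2, 0], [0, 0]] with rank 1, so corank 1. A Groebner basis of the Jacobian ideal J(f) in C{p,q} is {q^4, p}; counting standard monomials gives mu = 4. Corank 1: A-series; mu = 4 gives A_4.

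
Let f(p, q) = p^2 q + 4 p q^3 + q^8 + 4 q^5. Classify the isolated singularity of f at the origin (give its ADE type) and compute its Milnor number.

The Hessian of f at 0 has rank 0. Corank 2; j^3 = p^2*q has shape L^2 M (L != M), so D-series; mu = 9 gives D_9.

Type D_{9}, Milnor number mu = 9.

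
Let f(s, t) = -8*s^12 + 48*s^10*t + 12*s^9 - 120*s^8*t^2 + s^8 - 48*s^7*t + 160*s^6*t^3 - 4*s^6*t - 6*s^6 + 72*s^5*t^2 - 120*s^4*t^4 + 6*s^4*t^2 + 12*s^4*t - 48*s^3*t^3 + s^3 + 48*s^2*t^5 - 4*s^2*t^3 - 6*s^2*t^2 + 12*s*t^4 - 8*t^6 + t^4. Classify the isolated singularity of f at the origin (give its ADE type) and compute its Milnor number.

The Hessian of f at 0 has rank 0. Corank 2; j^3 = s^3 is a perfect cube, so E-series; the 4-jet and mu = 6 give E_6.

Type E6, Milnor number mu = 6.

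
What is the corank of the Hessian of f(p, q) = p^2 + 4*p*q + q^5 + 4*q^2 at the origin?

The Hessian at 0 is [[2, 4], [4, 8]] of rank 1; hence corank 1.

1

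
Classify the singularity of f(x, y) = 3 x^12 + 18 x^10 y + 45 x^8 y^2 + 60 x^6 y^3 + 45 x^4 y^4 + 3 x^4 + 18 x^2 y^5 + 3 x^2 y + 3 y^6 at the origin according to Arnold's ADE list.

D_{7}

The Hessian of f at 0 has rank 0. Corank 2; j^3 = 3*x^2*y has shape L^2 M (L != M), so D-series; mu = 7 gives D_7.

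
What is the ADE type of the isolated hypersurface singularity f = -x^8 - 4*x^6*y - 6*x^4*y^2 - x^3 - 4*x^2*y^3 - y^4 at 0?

E_{6}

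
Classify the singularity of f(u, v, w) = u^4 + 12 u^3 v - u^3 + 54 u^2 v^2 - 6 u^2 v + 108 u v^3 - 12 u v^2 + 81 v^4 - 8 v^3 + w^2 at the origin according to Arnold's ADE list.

E6

The Hessian of f at 0 has rank 1. Corank 2; j^3 = -(u + 2*v)^3 is a perfect cube, so E-series; the 4-jet and mu = 6 give E_6.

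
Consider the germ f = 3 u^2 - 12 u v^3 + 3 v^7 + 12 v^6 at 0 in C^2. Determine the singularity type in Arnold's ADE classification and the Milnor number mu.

Type A_{6}, Milnor number mu = 6.

The Hessian of f at 0 has rank 1. Corank 1: A-series; mu = 6 gives A_6.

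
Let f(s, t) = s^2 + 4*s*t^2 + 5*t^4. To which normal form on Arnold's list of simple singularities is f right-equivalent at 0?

The Hessian of f at 0 has rank 1. Corank 1: A-series; mu = 3 gives A_3.

A_{3}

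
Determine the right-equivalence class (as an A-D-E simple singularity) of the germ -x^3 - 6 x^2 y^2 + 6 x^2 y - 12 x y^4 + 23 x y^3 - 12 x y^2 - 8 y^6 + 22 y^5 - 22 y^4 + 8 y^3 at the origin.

E_7

The Hessian of f at 0 has rank 0. Corank 2; j^3 = -(x - 2*y)^3 is a perfect cube, so E-series; the 4-jet and mu = 7 give E_7.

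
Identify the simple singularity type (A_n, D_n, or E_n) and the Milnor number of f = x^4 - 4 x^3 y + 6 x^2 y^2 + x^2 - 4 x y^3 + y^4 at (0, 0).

Type A3, Milnor number mu = 3.

The Hessian of f at 0 has rank 1. Corank 1: A-series; mu = 3 gives A_3.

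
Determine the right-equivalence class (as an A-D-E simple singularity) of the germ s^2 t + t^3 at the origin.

D_4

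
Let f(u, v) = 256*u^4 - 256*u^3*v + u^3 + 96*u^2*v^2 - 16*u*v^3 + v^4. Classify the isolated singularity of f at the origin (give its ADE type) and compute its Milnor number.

The Hessian of f at 0 has rank 0. Corank 2; j^3 = u^3 is a perfect cube, so E-series; the 4-jet and mu = 6 give E_6.

Type E_{6}, Milnor number mu = 6.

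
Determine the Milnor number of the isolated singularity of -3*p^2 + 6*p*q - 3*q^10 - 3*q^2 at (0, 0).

The Hessian of f at 0 has rank 1. Corank 1: A-series; mu = 9 gives A_9.

9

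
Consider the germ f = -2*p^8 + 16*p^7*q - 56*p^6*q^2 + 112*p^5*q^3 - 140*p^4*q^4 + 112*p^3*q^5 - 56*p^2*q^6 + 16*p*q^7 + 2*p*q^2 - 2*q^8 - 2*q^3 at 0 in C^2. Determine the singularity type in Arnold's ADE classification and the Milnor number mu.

Type D_9, Milnor number mu = 9.

The Hessian of f at 0 is [[0, 0], [0, 0]] with rank 0, so corank 2. A Groebner basis of the Jacobian ideal J(f) in C{p,q} is {p^7 - q^2/8, q^3, p*q - q^2}; counting standard monomials gives mu = 9. Corank 2; j^3 = 2*q^2*(p - q) has shape L^2 M (L != M), so D-series; mu = 9 gives D_9.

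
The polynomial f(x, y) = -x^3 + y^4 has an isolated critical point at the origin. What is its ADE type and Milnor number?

Type E6, Milnor number mu = 6.

The Hessian of f at 0 has rank 0. Corank 2; j^3 = -x^3 is a perfect cube, so E-series; the 4-jet and mu = 6 give E_6.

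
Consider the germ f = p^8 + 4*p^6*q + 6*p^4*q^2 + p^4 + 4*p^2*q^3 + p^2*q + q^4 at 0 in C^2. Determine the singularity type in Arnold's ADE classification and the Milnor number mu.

Type D5, Milnor number mu = 5.

The Hessian of f at 0 is [[0, 0], [0, 0]] with rank 0, so corank 2. A Groebner basis of the Jacobian ideal J(f) in C{p,q} is {p^3, p^2/4 + q^3, p*q}; counting standard monomials gives mu = 5. Corank 2; j^3 = p^2*q has shape L^2 M (L != M), so D-series; mu = 5 gives D_5.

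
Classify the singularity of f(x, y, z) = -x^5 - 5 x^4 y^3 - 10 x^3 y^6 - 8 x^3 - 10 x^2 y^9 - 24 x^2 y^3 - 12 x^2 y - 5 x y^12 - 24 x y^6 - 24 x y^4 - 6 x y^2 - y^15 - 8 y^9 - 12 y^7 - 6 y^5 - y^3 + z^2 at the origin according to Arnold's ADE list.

The Hessian of f at 0 is [[0, 0, 0], [0, 0, 0], [0, 0, 2]] with rank 1, so corank 2. A Groebner basis of the Jacobian ideal J(f) in C{x,y,z} is {-3*x^2/2 + x*y^3 - 3*x*y/2 - 3*y^2/8, 4*x^2 + 4*x*y + y^4 + y^2, x^3 - 3*x*y^2/4 - y^3/4, x^2*y + x*y^2 + y^3/4, z}; counting standard monomials gives mu = 8. Corank 2; j^3 = -(2*x + y)^3 is a perfect cube, so E-series; the 5-jet and mu = 8 give E_8.

E_8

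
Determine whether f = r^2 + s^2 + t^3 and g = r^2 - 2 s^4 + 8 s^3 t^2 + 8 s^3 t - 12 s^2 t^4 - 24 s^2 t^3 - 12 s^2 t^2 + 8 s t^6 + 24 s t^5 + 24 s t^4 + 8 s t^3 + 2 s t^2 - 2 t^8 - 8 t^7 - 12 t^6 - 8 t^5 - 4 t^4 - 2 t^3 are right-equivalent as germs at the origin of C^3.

No.

The Hessian of f at 0 is [[2, 0, 0], [0, 0, 0], [0, 0, 2]] with rank 2, so corank 1. A Groebner basis of the Jacobian ideal J(f) in C{s,t,r} is {t^2, s, r}; counting standard monomials gives mu = 2. Corank 1: A-series; mu = 2 gives A_2. The Hessian of g at 0 is [[0, 0, 0], [0, 0, 0], [0, 0, 2]] with rank 1, so corank 2. A Groebner basis of the Jacobian ideal J(g) in C{s,t,r} is {s^3 - t^2/4, t^3, s*t - t^2, r}; counting standard monomials gives mu = 5. Corank 2; j^3 = 2*t^2*(s - t) has shape L^2 M (L != M), so D-series; mu = 5 gives D_5. f is A_2 but g is D_5, hence not right-equivalent.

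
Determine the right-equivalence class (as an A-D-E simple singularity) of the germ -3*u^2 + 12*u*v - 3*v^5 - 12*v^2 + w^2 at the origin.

A4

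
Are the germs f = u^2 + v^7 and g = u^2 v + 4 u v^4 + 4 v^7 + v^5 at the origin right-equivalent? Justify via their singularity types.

No.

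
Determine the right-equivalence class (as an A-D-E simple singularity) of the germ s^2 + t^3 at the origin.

A_2

The Hessian of f at 0 has rank 1. Corank 1: A-series; mu = 2 gives A_2.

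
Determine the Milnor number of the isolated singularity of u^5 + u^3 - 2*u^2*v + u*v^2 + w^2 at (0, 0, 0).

The Hessian of f at 0 has rank 1. Corank 2; j^3 = u*(u - v)^2 has shape L^2 M (L != M), so D-series; mu = 6 gives D_6.

6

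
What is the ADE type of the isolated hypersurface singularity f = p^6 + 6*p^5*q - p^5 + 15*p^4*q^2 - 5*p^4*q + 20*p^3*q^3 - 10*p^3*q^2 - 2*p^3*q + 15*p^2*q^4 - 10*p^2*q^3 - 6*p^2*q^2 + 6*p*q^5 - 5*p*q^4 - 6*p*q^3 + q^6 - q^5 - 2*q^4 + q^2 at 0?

A_{4}

The Hessian of f at 0 has rank 1. Corank 1: A-series; mu = 4 gives A_4.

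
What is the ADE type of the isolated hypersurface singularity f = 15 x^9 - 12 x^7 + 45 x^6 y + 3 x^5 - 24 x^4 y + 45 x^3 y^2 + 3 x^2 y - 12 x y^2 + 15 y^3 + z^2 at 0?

D4

The Hessian of f at 0 has rank 1. Corank 2; j^3 = 3*y*(x^2 - 4*x*y + 5*y^2) splits into three distinct lines over C (the quadratic factor has nonzero discriminant), so D_4.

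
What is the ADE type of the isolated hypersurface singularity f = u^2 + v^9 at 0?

The Hessian of f at 0 is [[2, 0], [0, 0]] with rank 1, so corank 1. A Groebner basis of the Jacobian ideal J(f) in C{u,v} is {v^8, u}; counting standard monomials gives mu = 8. Corank 1: A-series; mu = 8 gives A_8.

A_8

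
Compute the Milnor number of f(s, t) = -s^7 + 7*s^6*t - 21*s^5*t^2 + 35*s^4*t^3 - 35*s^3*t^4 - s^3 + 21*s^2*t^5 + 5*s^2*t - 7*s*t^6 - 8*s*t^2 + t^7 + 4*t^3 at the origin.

8

The Hessian of f at 0 is [[0, 0], [0, 0]] with rank 0, so corank 2. A Groebner basis of the Jacobian ideal J(f) in C{s,t} is {-s*t/7 + t^6 + 2*t^2/7, s*t^2 - 2*t^3, s^2 - 3*s*t + 2*t^2}; counting standard monomials gives mu = 8. Corank 2; j^3 = -(s - 2*t)^2*(s - t) has shape L^2 M (L != M), so D-series; mu = 8 gives D_8.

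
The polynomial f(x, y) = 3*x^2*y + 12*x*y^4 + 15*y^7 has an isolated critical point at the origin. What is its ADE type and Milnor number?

Type D8, Milnor number mu = 8.

The Hessian of f at 0 has rank 0. Corank 2; j^3 = 3*x^2*y has shape L^2 M (L != M), so D-series; mu = 8 gives D_8.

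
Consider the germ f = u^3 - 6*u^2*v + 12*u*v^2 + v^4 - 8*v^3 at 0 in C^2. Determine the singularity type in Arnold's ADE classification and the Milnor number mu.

The Hessian of f at 0 has rank 0. Corank 2; j^3 = (u - 2*v)^3 is a perfect cube, so E-series; the 4-jet and mu = 6 give E_6.

Type E_6, Milnor number mu = 6.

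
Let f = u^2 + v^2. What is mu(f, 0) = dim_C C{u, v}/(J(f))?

1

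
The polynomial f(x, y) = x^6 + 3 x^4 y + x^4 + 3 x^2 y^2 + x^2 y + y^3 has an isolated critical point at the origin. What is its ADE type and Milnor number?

Type D_4, Milnor number mu = 4.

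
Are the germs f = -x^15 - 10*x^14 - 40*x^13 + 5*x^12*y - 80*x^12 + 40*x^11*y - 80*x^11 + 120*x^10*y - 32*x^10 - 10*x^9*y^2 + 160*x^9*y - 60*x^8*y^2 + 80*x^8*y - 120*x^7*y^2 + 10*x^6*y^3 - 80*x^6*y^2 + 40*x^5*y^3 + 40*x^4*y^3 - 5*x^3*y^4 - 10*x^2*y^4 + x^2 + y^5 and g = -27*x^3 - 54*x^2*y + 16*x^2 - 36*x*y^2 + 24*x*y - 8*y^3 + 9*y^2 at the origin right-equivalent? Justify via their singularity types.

No.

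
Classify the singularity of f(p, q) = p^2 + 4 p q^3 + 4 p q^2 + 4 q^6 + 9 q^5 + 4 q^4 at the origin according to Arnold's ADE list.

A_{4}

The Hessian of f at 0 has rank 1. Corank 1: A-series; mu = 4 gives A_4.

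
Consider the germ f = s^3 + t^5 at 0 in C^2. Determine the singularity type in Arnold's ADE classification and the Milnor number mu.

The Hessian of f at 0 is [[0, 0], [0, 0]] with rank 0, so corank 2. A Groebner basis of the Jacobian ideal J(f) in C{s,t} is {t^4, s^2}; counting standard monomials gives mu = 8. Corank 2; j^3 = s^3 is a perfect cube, so E-series; the 5-jet and mu = 8 give E_8.

Type E8, Milnor number mu = 8.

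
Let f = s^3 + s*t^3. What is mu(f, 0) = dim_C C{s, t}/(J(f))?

The Hessian of f at 0 has rank 0. Corank 2; j^3 = s^3 is a perfect cube, so E-series; the 4-jet and mu = 7 give E_7.

7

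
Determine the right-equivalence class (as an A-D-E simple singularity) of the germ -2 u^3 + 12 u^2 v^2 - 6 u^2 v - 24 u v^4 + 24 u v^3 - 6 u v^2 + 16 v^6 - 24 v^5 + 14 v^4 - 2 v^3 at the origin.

E_6

The Hessian of f at 0 is [[0, 0], [0, 0]] with rank 0, so corank 2. A Groebner basis of the Jacobian ideal J(f) in C{u,v} is {u^3 - 3*u^2/4 - 3*u*v/2 - 3*v^2/4, u^2*v + u^2/2 + u*v + v^2/2, -u^2/4 + u*v^2 - u*v/2 - v^2/4, v^3}; counting standard monomials gives mu = 6. Corank 2; j^3 = -2*(u + v)^3 is a perfect cube, so E-series; the 4-jet and mu = 6 give E_6.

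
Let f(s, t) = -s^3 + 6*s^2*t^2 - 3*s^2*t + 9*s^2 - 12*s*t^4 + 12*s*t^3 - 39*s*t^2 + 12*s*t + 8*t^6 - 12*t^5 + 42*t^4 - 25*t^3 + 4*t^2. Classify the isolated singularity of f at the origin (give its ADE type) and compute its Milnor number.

The Hessian of f at 0 is [[18, 12], [12, 8]] with rank 1, so corank 1. A Groebner basis of the Jacobian ideal J(f) in C{s,t} is {t^2, s + 2*t/3}; counting standard monomials gives mu = 2. Corank 1: A-series; mu = 2 gives A_2.

Type A_{2}, Milnor number mu = 2.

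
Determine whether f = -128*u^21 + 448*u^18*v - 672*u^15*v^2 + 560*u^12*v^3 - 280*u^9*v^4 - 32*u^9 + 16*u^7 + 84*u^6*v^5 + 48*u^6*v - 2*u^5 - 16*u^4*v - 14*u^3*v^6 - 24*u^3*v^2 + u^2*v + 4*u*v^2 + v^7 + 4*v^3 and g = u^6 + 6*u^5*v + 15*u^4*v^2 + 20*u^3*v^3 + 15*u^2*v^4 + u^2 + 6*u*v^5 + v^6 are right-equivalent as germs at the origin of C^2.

The Hessian of f at 0 has rank 0. Corank 2; j^3 = v*(u + 2*v)^2 has shape L^2 M (L != M), so D-series; mu = 8 gives D_8. The Hessian of g at 0 has rank 1. Corank 1: A-series; mu = 5 gives A_5. f is D_8 but g is A_5, hence not right-equivalent.

No.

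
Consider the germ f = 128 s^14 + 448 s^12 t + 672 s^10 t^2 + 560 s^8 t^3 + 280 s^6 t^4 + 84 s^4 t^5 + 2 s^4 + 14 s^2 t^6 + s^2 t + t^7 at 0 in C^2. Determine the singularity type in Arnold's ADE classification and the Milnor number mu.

The Hessian of f at 0 has rank 0. Corank 2; j^3 = s^2*t has shape L^2 M (L != M), so D-series; mu = 8 gives D_8.

Type D_8, Milnor number mu = 8.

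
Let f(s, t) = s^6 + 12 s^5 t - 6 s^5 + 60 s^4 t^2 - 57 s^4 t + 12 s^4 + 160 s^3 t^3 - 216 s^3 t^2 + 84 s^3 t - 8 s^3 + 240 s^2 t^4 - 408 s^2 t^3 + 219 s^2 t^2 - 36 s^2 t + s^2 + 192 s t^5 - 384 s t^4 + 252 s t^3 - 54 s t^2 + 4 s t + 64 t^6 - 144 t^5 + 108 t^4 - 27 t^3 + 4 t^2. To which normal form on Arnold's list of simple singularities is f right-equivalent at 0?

A_2

The Hessian of f at 0 has rank 1. Corank 1: A-series; mu = 2 gives A_2.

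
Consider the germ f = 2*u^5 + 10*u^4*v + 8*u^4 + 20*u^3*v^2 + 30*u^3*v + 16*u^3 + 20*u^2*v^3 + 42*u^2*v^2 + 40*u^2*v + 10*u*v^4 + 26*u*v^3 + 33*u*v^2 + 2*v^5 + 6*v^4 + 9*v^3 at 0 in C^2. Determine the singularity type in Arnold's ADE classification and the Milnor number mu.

Type D6, Milnor number mu = 6.

The Hessian of f at 0 has rank 0. Corank 2; j^3 = (u + v)*(4*u + 3*v)^2 has shape L^2 M (L != M), so D-series; mu = 6 gives D_6.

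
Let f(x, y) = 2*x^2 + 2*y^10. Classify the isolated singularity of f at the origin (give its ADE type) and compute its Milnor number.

Type A9, Milnor number mu = 9.

The Hessian of f at 0 has rank 1. Corank 1: A-series; mu = 9 gives A_9.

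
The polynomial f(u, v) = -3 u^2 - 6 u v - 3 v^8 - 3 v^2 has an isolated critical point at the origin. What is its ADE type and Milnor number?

The Hessian of f at 0 is [[-6, -6], [-6, -6]] with rank 1, so corank 1. A Groebner basis of the Jacobian ideal J(f) in C{u,v} is {v^7, u + v}; counting standard monomials gives mu = 7. Corank 1: A-series; mu = 7 gives A_7.

Type A_{7}, Milnor number mu = 7.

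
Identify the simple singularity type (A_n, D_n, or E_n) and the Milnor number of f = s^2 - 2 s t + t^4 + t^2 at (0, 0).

The Hessian of f at 0 has rank 1. Corank 1: A-series; mu = 3 gives A_3.

Type A_3, Milnor number mu = 3.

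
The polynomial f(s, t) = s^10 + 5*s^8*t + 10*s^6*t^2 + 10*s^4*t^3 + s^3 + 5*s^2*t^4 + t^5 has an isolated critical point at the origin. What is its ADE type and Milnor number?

Type E_8, Milnor number mu = 8.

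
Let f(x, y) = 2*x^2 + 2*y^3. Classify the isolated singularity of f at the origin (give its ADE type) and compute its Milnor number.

The Hessian of f at 0 has rank 1. Corank 1: A-series; mu = 2 gives A_2.

Type A_2, Milnor number mu = 2.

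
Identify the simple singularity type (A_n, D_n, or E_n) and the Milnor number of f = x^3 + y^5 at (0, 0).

Type E_8, Milnor number mu = 8.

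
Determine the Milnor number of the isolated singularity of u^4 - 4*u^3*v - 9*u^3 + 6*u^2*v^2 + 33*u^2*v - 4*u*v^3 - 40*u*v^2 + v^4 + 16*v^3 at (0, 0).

5

The Hessian of f at 0 is [[0, 0], [0, 0]] with rank 0, so corank 2. A Groebner basis of the Jacobian ideal J(f) in C{u,v} is {u*v^2 + 27*u*v - 36*v^2, 81*u*v/4 + v^3 - 27*v^2, u^2 - 7*u*v/3 + 4*v^2/3}; counting standard monomials gives mu = 5. Corank 2; j^3 = -(u - v)*(3*u - 4*v)^2 has shape L^2 M (L != M), so D-series; mu = 5 gives D_5.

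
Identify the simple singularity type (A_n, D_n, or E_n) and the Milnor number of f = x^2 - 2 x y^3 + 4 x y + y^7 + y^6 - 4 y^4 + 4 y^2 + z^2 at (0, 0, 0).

Type A_6, Milnor number mu = 6.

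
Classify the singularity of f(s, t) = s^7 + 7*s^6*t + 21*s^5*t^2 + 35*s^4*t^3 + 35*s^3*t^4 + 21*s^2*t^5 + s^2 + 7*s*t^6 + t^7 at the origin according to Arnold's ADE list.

The Hessian of f at 0 is [[2, 0], [0, 0]] with rank 1, so corank 1. A Groebner basis of the Jacobian ideal J(f) in C{s,t} is {t^6, s}; counting standard monomials gives mu = 6. Corank 1: A-series; mu = 6 gives A_6.

A_6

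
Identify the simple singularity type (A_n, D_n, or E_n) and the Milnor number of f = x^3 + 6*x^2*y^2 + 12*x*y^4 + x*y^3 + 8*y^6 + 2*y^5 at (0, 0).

Type E_7, Milnor number mu = 7.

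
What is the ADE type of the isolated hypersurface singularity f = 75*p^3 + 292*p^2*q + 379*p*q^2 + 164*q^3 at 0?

The Hessian of f at 0 has rank 0. Corank 2; j^3 = (3*p + 4*q)*(25*p^2 + 64*p*q + 41*q^2) splits into three distinct lines over C (the quadratic factor has nonzero discriminant), so D_4.

D_{4}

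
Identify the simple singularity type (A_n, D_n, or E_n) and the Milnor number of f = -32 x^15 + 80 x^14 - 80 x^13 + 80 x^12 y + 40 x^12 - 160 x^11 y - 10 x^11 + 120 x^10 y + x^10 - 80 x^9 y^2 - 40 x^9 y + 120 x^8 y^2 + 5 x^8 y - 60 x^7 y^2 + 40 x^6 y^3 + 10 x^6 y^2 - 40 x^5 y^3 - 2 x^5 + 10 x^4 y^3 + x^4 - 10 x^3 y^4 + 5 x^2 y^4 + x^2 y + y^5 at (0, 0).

The Hessian of f at 0 is [[0, 0], [0, 0]] with rank 0, so corank 2. A Groebner basis of the Jacobian ideal J(f) in C{x,y} is {x^2/5 + y^4, x^3, x*y}; counting standard monomials gives mu = 6. Corank 2; j^3 = x^2*y has shape L^2 M (L != M), so D-series; mu = 6 gives D_6.

Type D_{6}, Milnor number mu = 6.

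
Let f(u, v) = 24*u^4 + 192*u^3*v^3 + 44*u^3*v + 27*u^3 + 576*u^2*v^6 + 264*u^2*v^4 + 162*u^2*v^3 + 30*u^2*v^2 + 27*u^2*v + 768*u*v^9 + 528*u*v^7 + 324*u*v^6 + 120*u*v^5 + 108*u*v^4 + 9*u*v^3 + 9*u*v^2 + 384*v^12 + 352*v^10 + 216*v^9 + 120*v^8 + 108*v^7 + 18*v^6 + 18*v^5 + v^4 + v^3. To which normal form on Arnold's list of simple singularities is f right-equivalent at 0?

E_7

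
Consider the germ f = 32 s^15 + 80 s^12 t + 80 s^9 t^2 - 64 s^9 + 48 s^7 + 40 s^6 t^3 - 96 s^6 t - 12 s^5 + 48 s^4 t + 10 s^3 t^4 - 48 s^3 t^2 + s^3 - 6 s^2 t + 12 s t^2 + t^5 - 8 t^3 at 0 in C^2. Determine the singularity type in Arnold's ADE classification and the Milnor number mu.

Type E8, Milnor number mu = 8.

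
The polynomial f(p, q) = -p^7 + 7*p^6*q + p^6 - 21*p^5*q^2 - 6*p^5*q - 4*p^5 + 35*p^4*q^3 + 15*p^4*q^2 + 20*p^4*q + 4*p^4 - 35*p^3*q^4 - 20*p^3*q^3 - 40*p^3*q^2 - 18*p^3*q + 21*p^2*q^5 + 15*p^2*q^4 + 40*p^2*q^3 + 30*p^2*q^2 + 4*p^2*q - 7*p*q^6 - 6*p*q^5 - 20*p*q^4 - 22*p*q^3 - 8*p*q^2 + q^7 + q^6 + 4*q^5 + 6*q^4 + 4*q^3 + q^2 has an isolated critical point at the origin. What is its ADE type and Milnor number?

Type A_6, Milnor number mu = 6.

The Hessian of f at 0 has rank 1. Corank 1: A-series; mu = 6 gives A_6.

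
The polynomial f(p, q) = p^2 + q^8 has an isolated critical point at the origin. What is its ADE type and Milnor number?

Type A_7, Milnor number mu = 7.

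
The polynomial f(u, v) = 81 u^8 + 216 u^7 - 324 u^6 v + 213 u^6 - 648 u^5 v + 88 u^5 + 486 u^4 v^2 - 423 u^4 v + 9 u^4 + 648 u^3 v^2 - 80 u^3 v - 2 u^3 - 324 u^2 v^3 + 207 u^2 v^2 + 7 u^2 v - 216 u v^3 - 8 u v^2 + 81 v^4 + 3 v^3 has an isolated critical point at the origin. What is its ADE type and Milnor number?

The Hessian of f at 0 is [[0, 0], [0, 0]] with rank 0, so corank 2. A Groebner basis of the Jacobian ideal J(f) in C{u,v} is {u*v^2 + u*v/9 - v^2/9, u*v/9 + v^3 - v^2/9, u^2 - 22*u*v/9 + 13*v^2/9}; counting standard monomials gives mu = 5. Corank 2; j^3 = -(u - v)^2*(2*u - 3*v) has shape L^2 M (L != M), so D-series; mu = 5 gives D_5.

Type D5, Milnor number mu = 5.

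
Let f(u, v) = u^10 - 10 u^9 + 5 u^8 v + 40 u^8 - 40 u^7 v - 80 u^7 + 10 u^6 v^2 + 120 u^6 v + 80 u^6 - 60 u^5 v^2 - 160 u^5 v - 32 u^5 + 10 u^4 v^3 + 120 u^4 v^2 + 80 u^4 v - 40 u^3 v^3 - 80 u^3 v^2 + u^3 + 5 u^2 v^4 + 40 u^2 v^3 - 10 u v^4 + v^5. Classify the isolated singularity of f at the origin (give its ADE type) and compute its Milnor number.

The Hessian of f at 0 is [[0, 0], [0, 0]] with rank 0, so corank 2. A Groebner basis of the Jacobian ideal J(f) in C{u,v} is {v^5, u*v^3 - v^4/8, u^2}; counting standard monomials gives mu = 8. Corank 2; j^3 = u^3 is a perfect cube, so E-series; the 5-jet and mu = 8 give E_8.

Type E_{8}, Milnor number mu = 8.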